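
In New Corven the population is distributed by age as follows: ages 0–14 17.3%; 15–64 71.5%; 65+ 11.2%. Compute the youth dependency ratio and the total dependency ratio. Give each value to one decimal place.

Youth dependency ratio: 24.2
Total dependency ratio: 39.9

Youth dependency ratio = 17.3 / 71.5 × 100 = 24.2
Total dependency ratio = (17.3 + 11.2) / 71.5 × 100 = 28.5 / 71.5 × 100 = 39.9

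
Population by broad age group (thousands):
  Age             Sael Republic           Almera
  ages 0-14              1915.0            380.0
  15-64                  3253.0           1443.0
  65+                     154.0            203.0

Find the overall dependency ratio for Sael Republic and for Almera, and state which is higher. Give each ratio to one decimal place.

Sael Republic: (1915.0 + 154.0) / 3253.0 × 100 = 2069.0 / 3253.0 × 100 = 63.6
Almera: (380.0 + 203.0) / 1443.0 × 100 = 583.0 / 1443.0 × 100 = 40.4

Sael Republic: 63.6
Almera: 40.4
Higher: Sael Republic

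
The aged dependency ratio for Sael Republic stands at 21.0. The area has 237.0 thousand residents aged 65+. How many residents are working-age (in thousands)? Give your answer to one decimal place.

Working-age: 1,128.6

Old-age dependency ratio = elderly / working-age × 100
21.0 = 237.0 / W × 100
⇒ 1,128.6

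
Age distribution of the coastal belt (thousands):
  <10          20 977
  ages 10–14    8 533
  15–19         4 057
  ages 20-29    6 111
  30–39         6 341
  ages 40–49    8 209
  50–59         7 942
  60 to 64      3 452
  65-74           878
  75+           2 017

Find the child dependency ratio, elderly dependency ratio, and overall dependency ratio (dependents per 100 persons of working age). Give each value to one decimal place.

Youth dependency ratio: 81.7
Old-age dependency ratio: 8.0
Total dependency ratio: 89.7

0–14: 20 977 + 8 533 = 29 510
15–64: 4 057 + 6 111 + 6 341 + 8 209 + 7 942 + 3 452 = 36 112
65+: 878 + 2 017 = 2 895
Youth dependency ratio = 29 510 / 36 112 × 100 = 81.7
Old-age dependency ratio = 2 895 / 36 112 × 100 = 8.0
Total dependency ratio = (29 510 + 2 895) / 36 112 × 100 = 32 405 / 36 112 × 100 = 89.7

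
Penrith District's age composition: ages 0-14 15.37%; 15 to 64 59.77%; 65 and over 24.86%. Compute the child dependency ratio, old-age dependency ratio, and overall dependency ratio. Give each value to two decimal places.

Youth dependency ratio: 25.72
Old-age dependency ratio: 41.59
Total dependency ratio: 67.31

Youth dependency ratio = 15.37 / 59.77 × 100 = 25.72
Old-age dependency ratio = 24.86 / 59.77 × 100 = 41.59
Total dependency ratio = (15.37 + 24.86) / 59.77 × 100 = 40.23 / 59.77 × 100 = 67.31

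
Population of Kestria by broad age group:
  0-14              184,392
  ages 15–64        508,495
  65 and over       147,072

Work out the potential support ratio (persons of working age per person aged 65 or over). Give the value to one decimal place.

Potential support ratio = 508,495 / 147,072 = 3.5

Potential support ratio: 3.5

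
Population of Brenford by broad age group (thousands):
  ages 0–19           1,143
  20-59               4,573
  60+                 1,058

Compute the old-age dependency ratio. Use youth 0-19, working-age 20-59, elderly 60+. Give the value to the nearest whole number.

Old-age dependency ratio: 23

Old-age dependency ratio = 1,058 / 4,573 × 100 = 23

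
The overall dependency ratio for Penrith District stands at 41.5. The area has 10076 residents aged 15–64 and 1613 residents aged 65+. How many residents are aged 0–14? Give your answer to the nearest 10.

Total dependency ratio = (youth + elderly) / working-age × 100
41.5 = (Y + 1613) / 10076 × 100
⇒ 2570

Aged 0–14: 2570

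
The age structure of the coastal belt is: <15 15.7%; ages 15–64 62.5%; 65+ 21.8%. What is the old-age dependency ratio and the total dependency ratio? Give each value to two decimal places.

Old-age dependency ratio: 34.88
Total dependency ratio: 60.00

Old-age dependency ratio = 21.8 / 62.5 × 100 = 34.88
Total dependency ratio = (15.7 + 21.8) / 62.5 × 100 = 37.5 / 62.5 × 100 = 60.00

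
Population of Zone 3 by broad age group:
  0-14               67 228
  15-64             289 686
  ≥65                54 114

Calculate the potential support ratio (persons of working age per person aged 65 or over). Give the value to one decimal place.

Potential support ratio = 289 686 / 54 114 = 5.4

Potential support ratio: 5.4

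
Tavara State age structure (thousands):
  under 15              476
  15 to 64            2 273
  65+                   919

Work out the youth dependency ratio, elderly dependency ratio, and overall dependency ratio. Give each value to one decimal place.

Youth dependency ratio = 476 / 2 273 × 100 = 20.9
Old-age dependency ratio = 919 / 2 273 × 100 = 40.4
Total dependency ratio = (476 + 919) / 2 273 × 100 = 1 395 / 2 273 × 100 = 61.4

Youth dependency ratio: 20.9
Old-age dependency ratio: 40.4
Total dependency ratio: 61.4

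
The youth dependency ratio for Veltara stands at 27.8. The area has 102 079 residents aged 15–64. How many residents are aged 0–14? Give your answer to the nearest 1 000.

Aged 0–14: 28 000

Youth dependency ratio = youth / working-age × 100
27.8 = Y / 102 079 × 100
⇒ 28 000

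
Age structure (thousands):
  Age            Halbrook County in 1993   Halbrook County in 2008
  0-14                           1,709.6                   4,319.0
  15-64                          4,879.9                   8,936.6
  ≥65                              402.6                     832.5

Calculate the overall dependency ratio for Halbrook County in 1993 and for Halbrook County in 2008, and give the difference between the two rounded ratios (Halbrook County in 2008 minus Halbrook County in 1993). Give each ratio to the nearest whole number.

Halbrook County in 1993: (1,709.6 + 402.6) / 4,879.9 × 100 = 2,112.2 / 4,879.9 × 100 = 43
Halbrook County in 2008: (4,319.0 + 832.5) / 8,936.6 × 100 = 5,151.5 / 8,936.6 × 100 = 58

Halbrook County in 1993: 43
Halbrook County in 2008: 58
Difference: +15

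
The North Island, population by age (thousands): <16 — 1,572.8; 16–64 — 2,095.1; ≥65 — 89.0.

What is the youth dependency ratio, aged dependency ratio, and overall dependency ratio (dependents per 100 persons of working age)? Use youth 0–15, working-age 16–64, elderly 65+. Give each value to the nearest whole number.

Youth dependency ratio: 75
Old-age dependency ratio: 4
Total dependency ratio: 79

Youth dependency ratio = 1,572.8 / 2,095.1 × 100 = 75
Old-age dependency ratio = 89.0 / 2,095.1 × 100 = 4
Total dependency ratio = (1,572.8 + 89.0) / 2,095.1 × 100 = 1,661.8 / 2,095.1 × 100 = 79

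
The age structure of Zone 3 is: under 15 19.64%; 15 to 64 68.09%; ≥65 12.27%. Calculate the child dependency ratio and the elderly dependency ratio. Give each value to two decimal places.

Youth dependency ratio = 19.64 / 68.09 × 100 = 28.84
Old-age dependency ratio = 12.27 / 68.09 × 100 = 18.02

Youth dependency ratio: 28.84
Old-age dependency ratio: 18.02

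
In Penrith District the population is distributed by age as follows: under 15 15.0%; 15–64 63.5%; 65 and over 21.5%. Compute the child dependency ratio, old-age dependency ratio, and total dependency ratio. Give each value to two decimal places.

Youth dependency ratio: 23.62
Old-age dependency ratio: 33.86
Total dependency ratio: 57.48

Youth dependency ratio = 15.0 / 63.5 × 100 = 23.62
Old-age dependency ratio = 21.5 / 63.5 × 100 = 33.86
Total dependency ratio = (15.0 + 21.5) / 63.5 × 100 = 36.5 / 63.5 × 100 = 57.48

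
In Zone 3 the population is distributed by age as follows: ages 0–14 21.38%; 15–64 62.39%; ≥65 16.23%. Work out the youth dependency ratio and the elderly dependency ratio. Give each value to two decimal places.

Youth dependency ratio = 21.38 / 62.39 × 100 = 34.27
Old-age dependency ratio = 16.23 / 62.39 × 100 = 26.01

Youth dependency ratio: 34.27
Old-age dependency ratio: 26.01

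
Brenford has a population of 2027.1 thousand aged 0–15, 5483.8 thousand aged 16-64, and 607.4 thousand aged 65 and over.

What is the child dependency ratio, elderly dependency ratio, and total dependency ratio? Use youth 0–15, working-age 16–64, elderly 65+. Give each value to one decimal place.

Youth dependency ratio: 37.0
Old-age dependency ratio: 11.1
Total dependency ratio: 48.0

Youth dependency ratio = 2027.1 / 5483.8 × 100 = 37.0
Old-age dependency ratio = 607.4 / 5483.8 × 100 = 11.1
Total dependency ratio = (2027.1 + 607.4) / 5483.8 × 100 = 2634.5 / 5483.8 × 100 = 48.0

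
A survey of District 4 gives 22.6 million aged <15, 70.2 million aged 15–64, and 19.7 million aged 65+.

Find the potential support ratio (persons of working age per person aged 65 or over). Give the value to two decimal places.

Potential support ratio: 3.56

Potential support ratio = 70.2 / 19.7 = 3.56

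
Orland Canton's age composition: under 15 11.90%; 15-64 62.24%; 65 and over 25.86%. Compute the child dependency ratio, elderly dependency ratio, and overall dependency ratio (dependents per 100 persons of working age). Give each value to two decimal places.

Youth dependency ratio = 11.90 / 62.24 × 100 = 19.12
Old-age dependency ratio = 25.86 / 62.24 × 100 = 41.55
Total dependency ratio = (11.90 + 25.86) / 62.24 × 100 = 37.76 / 62.24 × 100 = 60.67

Youth dependency ratio: 19.12
Old-age dependency ratio: 41.55
Total dependency ratio: 60.67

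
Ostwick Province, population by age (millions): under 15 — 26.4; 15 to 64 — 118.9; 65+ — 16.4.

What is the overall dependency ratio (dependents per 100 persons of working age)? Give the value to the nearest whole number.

Total dependency ratio = (26.4 + 16.4) / 118.9 × 100 = 42.8 / 118.9 × 100 = 36

Total dependency ratio: 36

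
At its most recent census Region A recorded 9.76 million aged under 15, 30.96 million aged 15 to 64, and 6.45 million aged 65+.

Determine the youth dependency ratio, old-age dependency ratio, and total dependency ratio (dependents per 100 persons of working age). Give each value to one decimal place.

Youth dependency ratio = 9.76 / 30.96 × 100 = 31.5
Old-age dependency ratio = 6.45 / 30.96 × 100 = 20.8
Total dependency ratio = (9.76 + 6.45) / 30.96 × 100 = 16.21 / 30.96 × 100 = 52.4

Youth dependency ratio: 31.5
Old-age dependency ratio: 20.8
Total dependency ratio: 52.4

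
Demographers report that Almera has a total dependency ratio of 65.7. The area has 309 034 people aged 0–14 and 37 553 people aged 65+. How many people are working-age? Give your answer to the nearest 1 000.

Total dependency ratio = (youth + elderly) / working-age × 100
65.7 = (309 034 + 37 553) / W × 100
⇒ 528 000

Working-age: 528 000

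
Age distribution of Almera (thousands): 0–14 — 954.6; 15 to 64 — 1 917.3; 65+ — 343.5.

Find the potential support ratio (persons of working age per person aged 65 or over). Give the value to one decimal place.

Potential support ratio = 1 917.3 / 343.5 = 5.6

Potential support ratio: 5.6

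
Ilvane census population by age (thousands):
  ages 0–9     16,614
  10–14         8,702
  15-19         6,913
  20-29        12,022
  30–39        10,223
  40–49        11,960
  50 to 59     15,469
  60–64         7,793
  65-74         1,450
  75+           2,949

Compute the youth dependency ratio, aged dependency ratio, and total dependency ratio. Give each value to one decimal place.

0–14: 16,614 + 8,702 = 25,316
15–64: 6,913 + 12,022 + 10,223 + 11,960 + 15,469 + 7,793 = 64,380
65+: 1,450 + 2,949 = 4,399
Youth dependency ratio = 25,316 / 64,380 × 100 = 39.3
Old-age dependency ratio = 4,399 / 64,380 × 100 = 6.8
Total dependency ratio = (25,316 + 4,399) / 64,380 × 100 = 29,715 / 64,380 × 100 = 46.2

Youth dependency ratio: 39.3
Old-age dependency ratio: 6.8
Total dependency ratio: 46.2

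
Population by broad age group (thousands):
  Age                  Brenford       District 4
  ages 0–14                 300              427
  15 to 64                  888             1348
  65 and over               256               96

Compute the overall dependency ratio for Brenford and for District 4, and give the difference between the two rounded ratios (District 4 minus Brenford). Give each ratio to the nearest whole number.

Brenford: (300 + 256) / 888 × 100 = 556 / 888 × 100 = 63
District 4: (427 + 96) / 1348 × 100 = 523 / 1348 × 100 = 39

Brenford: 63
District 4: 39
Difference: -24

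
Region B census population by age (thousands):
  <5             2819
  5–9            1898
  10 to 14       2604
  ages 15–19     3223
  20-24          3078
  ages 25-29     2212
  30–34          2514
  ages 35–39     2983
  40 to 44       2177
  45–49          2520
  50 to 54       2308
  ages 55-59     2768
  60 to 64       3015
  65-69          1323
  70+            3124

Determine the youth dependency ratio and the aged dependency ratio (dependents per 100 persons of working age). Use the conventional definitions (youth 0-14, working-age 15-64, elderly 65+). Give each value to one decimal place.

Youth dependency ratio: 27.3
Old-age dependency ratio: 16.6

0–14: 2819 + 1898 + 2604 = 7321
15–64: 3223 + 3078 + 2212 + 2514 + 2983 + 2177 + 2520 + 2308 + 2768 + 3015 = 26798
65+: 1323 + 3124 = 4447
Youth dependency ratio = 7321 / 26798 × 100 = 27.3
Old-age dependency ratio = 4447 / 26798 × 100 = 16.6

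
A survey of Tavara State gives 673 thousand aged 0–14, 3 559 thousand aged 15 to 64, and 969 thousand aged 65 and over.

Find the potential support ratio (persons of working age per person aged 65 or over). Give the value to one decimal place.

Potential support ratio = 3 559 / 969 = 3.7

Potential support ratio: 3.7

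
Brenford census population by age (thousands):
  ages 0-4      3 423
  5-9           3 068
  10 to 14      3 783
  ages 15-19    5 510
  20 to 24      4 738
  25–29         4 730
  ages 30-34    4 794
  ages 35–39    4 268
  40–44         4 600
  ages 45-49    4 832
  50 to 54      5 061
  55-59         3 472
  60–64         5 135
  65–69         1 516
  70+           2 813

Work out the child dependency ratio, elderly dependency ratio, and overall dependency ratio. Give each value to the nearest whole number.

0–14: 3 423 + 3 068 + 3 783 = 10 274
15–64: 5 510 + 4 738 + 4 730 + 4 794 + 4 268 + 4 600 + 4 832 + 5 061 + 3 472 + 5 135 = 47 140
65+: 1 516 + 2 813 = 4 329
Youth dependency ratio = 10 274 / 47 140 × 100 = 22
Old-age dependency ratio = 4 329 / 47 140 × 100 = 9
Total dependency ratio = (10 274 + 4 329) / 47 140 × 100 = 14 603 / 47 140 × 100 = 31

Youth dependency ratio: 22
Old-age dependency ratio: 9
Total dependency ratio: 31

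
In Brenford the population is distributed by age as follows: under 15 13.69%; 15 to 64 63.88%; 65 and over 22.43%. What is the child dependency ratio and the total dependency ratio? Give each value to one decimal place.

Youth dependency ratio: 21.4
Total dependency ratio: 56.5

Youth dependency ratio = 13.69 / 63.88 × 100 = 21.4
Total dependency ratio = (13.69 + 22.43) / 63.88 × 100 = 36.12 / 63.88 × 100 = 56.5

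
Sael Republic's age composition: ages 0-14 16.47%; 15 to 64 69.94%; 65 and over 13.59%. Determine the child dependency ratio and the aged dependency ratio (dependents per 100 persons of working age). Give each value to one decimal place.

Youth dependency ratio = 16.47 / 69.94 × 100 = 23.5
Old-age dependency ratio = 13.59 / 69.94 × 100 = 19.4

Youth dependency ratio: 23.5
Old-age dependency ratio: 19.4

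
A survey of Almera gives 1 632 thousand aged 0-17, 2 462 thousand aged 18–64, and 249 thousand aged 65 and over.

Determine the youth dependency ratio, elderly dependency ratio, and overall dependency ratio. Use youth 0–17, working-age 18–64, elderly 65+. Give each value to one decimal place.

Youth dependency ratio = 1 632 / 2 462 × 100 = 66.3
Old-age dependency ratio = 249 / 2 462 × 100 = 10.1
Total dependency ratio = (1 632 + 249) / 2 462 × 100 = 1 881 / 2 462 × 100 = 76.4

Youth dependency ratio: 66.3
Old-age dependency ratio: 10.1
Total dependency ratio: 76.4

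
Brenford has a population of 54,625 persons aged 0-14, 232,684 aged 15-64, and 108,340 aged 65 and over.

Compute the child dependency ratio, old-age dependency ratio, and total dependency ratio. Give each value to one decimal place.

Youth dependency ratio: 23.5
Old-age dependency ratio: 46.6
Total dependency ratio: 70.0

Youth dependency ratio = 54,625 / 232,684 × 100 = 23.5
Old-age dependency ratio = 108,340 / 232,684 × 100 = 46.6
Total dependency ratio = (54,625 + 108,340) / 232,684 × 100 = 162,965 / 232,684 × 100 = 70.0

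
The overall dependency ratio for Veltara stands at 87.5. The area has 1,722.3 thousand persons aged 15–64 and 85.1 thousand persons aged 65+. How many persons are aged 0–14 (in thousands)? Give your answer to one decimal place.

Aged 0–14: 1,421.9

Total dependency ratio = (youth + elderly) / working-age × 100
87.5 = (Y + 85.1) / 1,722.3 × 100
⇒ 1,421.9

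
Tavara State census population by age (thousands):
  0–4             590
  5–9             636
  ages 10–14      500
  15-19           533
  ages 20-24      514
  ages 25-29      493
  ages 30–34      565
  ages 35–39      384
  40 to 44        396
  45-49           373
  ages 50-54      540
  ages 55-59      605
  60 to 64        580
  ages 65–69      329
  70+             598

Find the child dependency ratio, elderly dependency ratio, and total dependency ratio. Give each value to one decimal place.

Youth dependency ratio: 34.6
Old-age dependency ratio: 18.6
Total dependency ratio: 53.2

0–14: 590 + 636 + 500 = 1726
15–64: 533 + 514 + 493 + 565 + 384 + 396 + 373 + 540 + 605 + 580 = 4983
65+: 329 + 598 = 927
Youth dependency ratio = 1726 / 4983 × 100 = 34.6
Old-age dependency ratio = 927 / 4983 × 100 = 18.6
Total dependency ratio = (1726 + 927) / 4983 × 100 = 2653 / 4983 × 100 = 53.2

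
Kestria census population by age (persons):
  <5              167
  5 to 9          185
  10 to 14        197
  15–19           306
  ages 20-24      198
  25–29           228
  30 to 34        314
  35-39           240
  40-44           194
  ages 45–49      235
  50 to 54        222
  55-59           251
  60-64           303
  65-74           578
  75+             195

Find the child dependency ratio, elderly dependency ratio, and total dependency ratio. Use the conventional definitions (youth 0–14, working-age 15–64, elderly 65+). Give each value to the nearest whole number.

0–14: 167 + 185 + 197 = 549
15–64: 306 + 198 + 228 + 314 + 240 + 194 + 235 + 222 + 251 + 303 = 2 491
65+: 578 + 195 = 773
Youth dependency ratio = 549 / 2 491 × 100 = 22
Old-age dependency ratio = 773 / 2 491 × 100 = 31
Total dependency ratio = (549 + 773) / 2 491 × 100 = 1 322 / 2 491 × 100 = 53

Youth dependency ratio: 22
Old-age dependency ratio: 31
Total dependency ratio: 53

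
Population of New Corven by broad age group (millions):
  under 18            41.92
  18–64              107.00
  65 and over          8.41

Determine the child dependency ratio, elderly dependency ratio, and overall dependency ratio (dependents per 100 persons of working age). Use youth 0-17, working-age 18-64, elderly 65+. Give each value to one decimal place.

Youth dependency ratio: 39.2
Old-age dependency ratio: 7.9
Total dependency ratio: 47.0

Youth dependency ratio = 41.92 / 107.00 × 100 = 39.2
Old-age dependency ratio = 8.41 / 107.00 × 100 = 7.9
Total dependency ratio = (41.92 + 8.41) / 107.00 × 100 = 50.33 / 107.00 × 100 = 47.0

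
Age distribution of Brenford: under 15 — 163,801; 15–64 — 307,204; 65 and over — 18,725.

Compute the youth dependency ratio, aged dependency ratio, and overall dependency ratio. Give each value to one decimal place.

Youth dependency ratio: 53.3
Old-age dependency ratio: 6.1
Total dependency ratio: 59.4

Youth dependency ratio = 163,801 / 307,204 × 100 = 53.3
Old-age dependency ratio = 18,725 / 307,204 × 100 = 6.1
Total dependency ratio = (163,801 + 18,725) / 307,204 × 100 = 182,526 / 307,204 × 100 = 59.4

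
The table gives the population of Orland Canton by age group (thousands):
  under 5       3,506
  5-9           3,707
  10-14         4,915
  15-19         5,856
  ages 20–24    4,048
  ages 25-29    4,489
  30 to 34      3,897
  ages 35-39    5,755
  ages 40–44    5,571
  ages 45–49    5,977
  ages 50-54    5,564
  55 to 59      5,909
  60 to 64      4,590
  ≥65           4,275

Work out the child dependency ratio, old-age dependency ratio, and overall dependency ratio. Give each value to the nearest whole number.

0–14: 3,506 + 3,707 + 4,915 = 12,128
15–64: 5,856 + 4,048 + 4,489 + 3,897 + 5,755 + 5,571 + 5,977 + 5,564 + 5,909 + 4,590 = 51,656
65+: 4,275
Youth dependency ratio = 12,128 / 51,656 × 100 = 23
Old-age dependency ratio = 4,275 / 51,656 × 100 = 8
Total dependency ratio = (12,128 + 4,275) / 51,656 × 100 = 16,403 / 51,656 × 100 = 32

Youth dependency ratio: 23
Old-age dependency ratio: 8
Total dependency ratio: 32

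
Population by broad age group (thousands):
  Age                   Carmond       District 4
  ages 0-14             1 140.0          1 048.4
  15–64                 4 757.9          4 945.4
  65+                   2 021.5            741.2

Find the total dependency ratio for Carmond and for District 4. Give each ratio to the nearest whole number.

Carmond: (1 140.0 + 2 021.5) / 4 757.9 × 100 = 3 161.5 / 4 757.9 × 100 = 66
District 4: (1 048.4 + 741.2) / 4 945.4 × 100 = 1 789.6 / 4 945.4 × 100 = 36

Carmond: 66
District 4: 36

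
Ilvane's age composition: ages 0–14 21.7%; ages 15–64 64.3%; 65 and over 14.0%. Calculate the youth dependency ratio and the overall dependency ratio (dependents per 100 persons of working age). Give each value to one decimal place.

Youth dependency ratio = 21.7 / 64.3 × 100 = 33.7
Total dependency ratio = (21.7 + 14.0) / 64.3 × 100 = 35.7 / 64.3 × 100 = 55.5

Youth dependency ratio: 33.7
Total dependency ratio: 55.5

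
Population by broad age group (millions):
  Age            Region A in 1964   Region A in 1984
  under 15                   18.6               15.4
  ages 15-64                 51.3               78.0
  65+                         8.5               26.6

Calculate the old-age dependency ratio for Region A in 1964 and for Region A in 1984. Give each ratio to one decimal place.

Region A in 1964: 8.5 / 51.3 × 100 = 16.6
Region A in 1984: 26.6 / 78.0 × 100 = 34.1

Region A in 1964: 16.6
Region A in 1984: 34.1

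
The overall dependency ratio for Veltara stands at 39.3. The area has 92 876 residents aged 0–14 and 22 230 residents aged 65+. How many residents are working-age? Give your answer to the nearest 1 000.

Working-age: 293 000

Total dependency ratio = (youth + elderly) / working-age × 100
39.3 = (92 876 + 22 230) / W × 100
⇒ 293 000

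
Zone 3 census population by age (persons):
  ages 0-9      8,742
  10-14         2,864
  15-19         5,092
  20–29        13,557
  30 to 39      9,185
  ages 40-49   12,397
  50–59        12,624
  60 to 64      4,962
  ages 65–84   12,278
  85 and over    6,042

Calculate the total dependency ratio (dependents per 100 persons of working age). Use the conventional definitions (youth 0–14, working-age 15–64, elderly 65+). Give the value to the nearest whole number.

Total dependency ratio: 52

0–14: 8,742 + 2,864 = 11,606
15–64: 5,092 + 13,557 + 9,185 + 12,397 + 12,624 + 4,962 = 57,817
65+: 12,278 + 6,042 = 18,320
Total dependency ratio = (11,606 + 18,320) / 57,817 × 100 = 29,926 / 57,817 × 100 = 52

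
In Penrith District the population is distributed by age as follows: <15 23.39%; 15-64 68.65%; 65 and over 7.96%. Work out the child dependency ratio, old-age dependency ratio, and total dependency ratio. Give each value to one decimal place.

Youth dependency ratio: 34.1
Old-age dependency ratio: 11.6
Total dependency ratio: 45.7

Youth dependency ratio = 23.39 / 68.65 × 100 = 34.1
Old-age dependency ratio = 7.96 / 68.65 × 100 = 11.6
Total dependency ratio = (23.39 + 7.96) / 68.65 × 100 = 31.35 / 68.65 × 100 = 45.7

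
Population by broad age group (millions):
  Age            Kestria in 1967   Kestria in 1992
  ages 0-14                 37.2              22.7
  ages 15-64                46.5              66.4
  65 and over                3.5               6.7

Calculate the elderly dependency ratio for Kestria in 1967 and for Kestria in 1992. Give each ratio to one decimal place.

Kestria in 1967: 3.5 / 46.5 × 100 = 7.5
Kestria in 1992: 6.7 / 66.4 × 100 = 10.1

Kestria in 1967: 7.5
Kestria in 1992: 10.1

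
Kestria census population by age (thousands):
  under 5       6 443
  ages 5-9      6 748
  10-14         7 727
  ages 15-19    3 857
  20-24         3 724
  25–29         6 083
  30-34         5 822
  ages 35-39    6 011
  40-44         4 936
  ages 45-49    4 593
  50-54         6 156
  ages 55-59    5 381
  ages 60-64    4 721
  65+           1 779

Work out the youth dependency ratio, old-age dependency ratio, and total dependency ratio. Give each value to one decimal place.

0–14: 6 443 + 6 748 + 7 727 = 20 918
15–64: 3 857 + 3 724 + 6 083 + 5 822 + 6 011 + 4 936 + 4 593 + 6 156 + 5 381 + 4 721 = 51 284
65+: 1 779
Youth dependency ratio = 20 918 / 51 284 × 100 = 40.8
Old-age dependency ratio = 1 779 / 51 284 × 100 = 3.5
Total dependency ratio = (20 918 + 1 779) / 51 284 × 100 = 22 697 / 51 284 × 100 = 44.3

Youth dependency ratio: 40.8
Old-age dependency ratio: 3.5
Total dependency ratio: 44.3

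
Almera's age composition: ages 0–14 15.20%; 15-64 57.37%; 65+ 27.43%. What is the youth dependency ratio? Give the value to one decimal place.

Youth dependency ratio = 15.20 / 57.37 × 100 = 26.5

Youth dependency ratio: 26.5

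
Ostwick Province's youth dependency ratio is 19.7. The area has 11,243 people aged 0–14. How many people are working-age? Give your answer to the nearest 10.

Working-age: 57,070

Youth dependency ratio = youth / working-age × 100
19.7 = 11,243 / W × 100
⇒ 57,070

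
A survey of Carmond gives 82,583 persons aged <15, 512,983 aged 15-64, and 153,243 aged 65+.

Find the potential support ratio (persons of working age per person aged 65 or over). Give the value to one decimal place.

Potential support ratio: 3.3

Potential support ratio = 512,983 / 153,243 = 3.3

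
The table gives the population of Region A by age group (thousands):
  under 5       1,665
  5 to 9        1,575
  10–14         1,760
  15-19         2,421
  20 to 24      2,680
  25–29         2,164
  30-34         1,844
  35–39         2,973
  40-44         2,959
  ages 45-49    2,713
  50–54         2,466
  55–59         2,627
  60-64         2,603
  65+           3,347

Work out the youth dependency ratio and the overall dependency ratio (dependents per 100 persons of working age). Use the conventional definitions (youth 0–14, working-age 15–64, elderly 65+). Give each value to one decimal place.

0–14: 1,665 + 1,575 + 1,760 = 5,000
15–64: 2,421 + 2,680 + 2,164 + 1,844 + 2,973 + 2,959 + 2,713 + 2,466 + 2,627 + 2,603 = 25,450
65+: 3,347
Youth dependency ratio = 5,000 / 25,450 × 100 = 19.6
Total dependency ratio = (5,000 + 3,347) / 25,450 × 100 = 8,347 / 25,450 × 100 = 32.8

Youth dependency ratio: 19.6
Total dependency ratio: 32.8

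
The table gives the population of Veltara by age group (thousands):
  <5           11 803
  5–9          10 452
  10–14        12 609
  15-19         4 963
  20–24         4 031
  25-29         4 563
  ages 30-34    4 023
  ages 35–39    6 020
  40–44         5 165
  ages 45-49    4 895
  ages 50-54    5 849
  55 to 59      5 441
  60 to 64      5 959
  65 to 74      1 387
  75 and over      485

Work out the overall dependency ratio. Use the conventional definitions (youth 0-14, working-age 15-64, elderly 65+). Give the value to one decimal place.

0–14: 11 803 + 10 452 + 12 609 = 34 864
15–64: 4 963 + 4 031 + 4 563 + 4 023 + 6 020 + 5 165 + 4 895 + 5 849 + 5 441 + 5 959 = 50 909
65+: 1 387 + 485 = 1 872
Total dependency ratio = (34 864 + 1 872) / 50 909 × 100 = 36 736 / 50 909 × 100 = 72.2

Total dependency ratio: 72.2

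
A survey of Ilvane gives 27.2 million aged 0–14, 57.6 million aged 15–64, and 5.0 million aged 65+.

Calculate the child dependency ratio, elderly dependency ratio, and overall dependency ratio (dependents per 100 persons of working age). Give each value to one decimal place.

Youth dependency ratio: 47.2
Old-age dependency ratio: 8.7
Total dependency ratio: 55.9

Youth dependency ratio = 27.2 / 57.6 × 100 = 47.2
Old-age dependency ratio = 5.0 / 57.6 × 100 = 8.7
Total dependency ratio = (27.2 + 5.0) / 57.6 × 100 = 32.2 / 57.6 × 100 = 55.9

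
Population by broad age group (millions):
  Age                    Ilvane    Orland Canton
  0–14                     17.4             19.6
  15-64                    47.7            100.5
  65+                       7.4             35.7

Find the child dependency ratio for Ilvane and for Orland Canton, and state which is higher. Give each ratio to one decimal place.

Ilvane: 17.4 / 47.7 × 100 = 36.5
Orland Canton: 19.6 / 100.5 × 100 = 19.5

Ilvane: 36.5
Orland Canton: 19.5
Higher: Ilvane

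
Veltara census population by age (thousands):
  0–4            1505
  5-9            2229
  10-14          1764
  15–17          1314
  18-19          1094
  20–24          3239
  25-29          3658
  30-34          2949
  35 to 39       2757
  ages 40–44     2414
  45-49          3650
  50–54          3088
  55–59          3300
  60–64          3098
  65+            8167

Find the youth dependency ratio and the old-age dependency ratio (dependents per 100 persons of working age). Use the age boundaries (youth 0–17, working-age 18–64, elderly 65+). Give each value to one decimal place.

Youth dependency ratio: 23.3
Old-age dependency ratio: 27.9

0–17: 1505 + 2229 + 1764 + 1314 = 6812
18–64: 1094 + 3239 + 3658 + 2949 + 2757 + 2414 + 3650 + 3088 + 3300 + 3098 = 29247
65+: 8167
Youth dependency ratio = 6812 / 29247 × 100 = 23.3
Old-age dependency ratio = 8167 / 29247 × 100 = 27.9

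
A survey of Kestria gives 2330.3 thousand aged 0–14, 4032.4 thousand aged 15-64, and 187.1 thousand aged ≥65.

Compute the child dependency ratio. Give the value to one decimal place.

Youth dependency ratio = 2330.3 / 4032.4 × 100 = 57.8

Youth dependency ratio: 57.8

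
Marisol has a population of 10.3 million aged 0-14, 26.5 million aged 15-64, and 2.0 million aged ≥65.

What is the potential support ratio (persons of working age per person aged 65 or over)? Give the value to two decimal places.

Potential support ratio: 13.25

Potential support ratio = 26.5 / 2.0 = 13.25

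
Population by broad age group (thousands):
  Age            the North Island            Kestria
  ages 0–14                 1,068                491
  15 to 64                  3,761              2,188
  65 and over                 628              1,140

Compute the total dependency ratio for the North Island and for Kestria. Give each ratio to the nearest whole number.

the North Island: 45
Kestria: 75

the North Island: (1,068 + 628) / 3,761 × 100 = 1,696 / 3,761 × 100 = 45
Kestria: (491 + 1,140) / 2,188 × 100 = 1,631 / 2,188 × 100 = 75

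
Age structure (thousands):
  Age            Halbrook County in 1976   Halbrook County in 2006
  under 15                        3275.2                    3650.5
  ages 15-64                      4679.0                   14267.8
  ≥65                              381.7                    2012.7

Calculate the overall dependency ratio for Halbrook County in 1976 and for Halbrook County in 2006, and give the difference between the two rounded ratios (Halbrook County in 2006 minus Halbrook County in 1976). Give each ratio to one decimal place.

Halbrook County in 1976: (3275.2 + 381.7) / 4679.0 × 100 = 3656.9 / 4679.0 × 100 = 78.2
Halbrook County in 2006: (3650.5 + 2012.7) / 14267.8 × 100 = 5663.2 / 14267.8 × 100 = 39.7

Halbrook County in 1976: 78.2
Halbrook County in 2006: 39.7
Difference: -38.5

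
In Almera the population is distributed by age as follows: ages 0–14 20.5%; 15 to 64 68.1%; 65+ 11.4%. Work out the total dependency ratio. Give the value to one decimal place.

Total dependency ratio: 46.8

Total dependency ratio = (20.5 + 11.4) / 68.1 × 100 = 31.9 / 68.1 × 100 = 46.8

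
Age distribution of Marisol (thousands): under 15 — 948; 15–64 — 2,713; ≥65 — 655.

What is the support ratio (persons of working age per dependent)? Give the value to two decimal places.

Support ratio: 1.69

Support ratio = 2,713 / (948 + 655) = 2,713 / 1,603 = 1.69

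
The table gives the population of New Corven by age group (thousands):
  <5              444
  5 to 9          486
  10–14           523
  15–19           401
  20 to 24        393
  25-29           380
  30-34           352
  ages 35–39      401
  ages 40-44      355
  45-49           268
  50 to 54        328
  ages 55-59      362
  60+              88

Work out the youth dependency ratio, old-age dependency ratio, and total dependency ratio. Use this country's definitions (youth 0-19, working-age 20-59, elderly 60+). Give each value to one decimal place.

Youth dependency ratio: 65.3
Old-age dependency ratio: 3.1
Total dependency ratio: 68.4

0–19: 444 + 486 + 523 + 401 = 1 854
20–59: 393 + 380 + 352 + 401 + 355 + 268 + 328 + 362 = 2 839
60+: 88
Youth dependency ratio = 1 854 / 2 839 × 100 = 65.3
Old-age dependency ratio = 88 / 2 839 × 100 = 3.1
Total dependency ratio = (1 854 + 88) / 2 839 × 100 = 1 942 / 2 839 × 100 = 68.4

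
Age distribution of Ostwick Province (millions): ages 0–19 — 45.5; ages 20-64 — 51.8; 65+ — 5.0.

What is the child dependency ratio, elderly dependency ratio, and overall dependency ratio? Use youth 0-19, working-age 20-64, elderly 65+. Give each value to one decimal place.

Youth dependency ratio: 87.8
Old-age dependency ratio: 9.7
Total dependency ratio: 97.5

Youth dependency ratio = 45.5 / 51.8 × 100 = 87.8
Old-age dependency ratio = 5.0 / 51.8 × 100 = 9.7
Total dependency ratio = (45.5 + 5.0) / 51.8 × 100 = 50.5 / 51.8 × 100 = 97.5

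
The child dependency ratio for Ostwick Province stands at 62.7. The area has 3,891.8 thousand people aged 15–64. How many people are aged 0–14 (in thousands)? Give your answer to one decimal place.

Aged 0–14: 2,440.2

Youth dependency ratio = youth / working-age × 100
62.7 = Y / 3,891.8 × 100
⇒ 2,440.2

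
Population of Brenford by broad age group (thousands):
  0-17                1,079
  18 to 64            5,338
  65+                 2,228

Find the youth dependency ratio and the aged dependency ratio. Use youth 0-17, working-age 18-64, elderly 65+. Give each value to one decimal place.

Youth dependency ratio: 20.2
Old-age dependency ratio: 41.7

Youth dependency ratio = 1,079 / 5,338 × 100 = 20.2
Old-age dependency ratio = 2,228 / 5,338 × 100 = 41.7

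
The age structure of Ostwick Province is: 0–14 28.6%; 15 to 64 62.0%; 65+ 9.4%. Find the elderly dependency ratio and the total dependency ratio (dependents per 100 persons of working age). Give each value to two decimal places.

Old-age dependency ratio: 15.16
Total dependency ratio: 61.29

Old-age dependency ratio = 9.4 / 62.0 × 100 = 15.16
Total dependency ratio = (28.6 + 9.4) / 62.0 × 100 = 38.0 / 62.0 × 100 = 61.29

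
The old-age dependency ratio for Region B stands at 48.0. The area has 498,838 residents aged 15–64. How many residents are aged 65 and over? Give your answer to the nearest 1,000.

Old-age dependency ratio = elderly / working-age × 100
48.0 = E / 498,838 × 100
⇒ 239,000

Aged 65 and over: 239,000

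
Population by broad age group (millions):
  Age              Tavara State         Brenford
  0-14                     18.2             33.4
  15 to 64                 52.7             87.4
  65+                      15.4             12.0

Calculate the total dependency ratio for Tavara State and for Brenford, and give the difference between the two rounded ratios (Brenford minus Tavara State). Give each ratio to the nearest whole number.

Tavara State: 64
Brenford: 52
Difference: -12

Tavara State: (18.2 + 15.4) / 52.7 × 100 = 33.6 / 52.7 × 100 = 64
Brenford: (33.4 + 12.0) / 87.4 × 100 = 45.4 / 87.4 × 100 = 52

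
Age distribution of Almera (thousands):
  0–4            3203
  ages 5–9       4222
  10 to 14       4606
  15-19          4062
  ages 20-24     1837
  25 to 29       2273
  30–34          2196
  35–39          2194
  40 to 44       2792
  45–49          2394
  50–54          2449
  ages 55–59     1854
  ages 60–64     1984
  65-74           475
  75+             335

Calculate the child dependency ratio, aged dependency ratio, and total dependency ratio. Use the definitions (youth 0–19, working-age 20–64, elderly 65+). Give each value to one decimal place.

Youth dependency ratio: 80.6
Old-age dependency ratio: 4.1
Total dependency ratio: 84.6

0–19: 3203 + 4222 + 4606 + 4062 = 16093
20–64: 1837 + 2273 + 2196 + 2194 + 2792 + 2394 + 2449 + 1854 + 1984 = 19973
65+: 475 + 335 = 810
Youth dependency ratio = 16093 / 19973 × 100 = 80.6
Old-age dependency ratio = 810 / 19973 × 100 = 4.1
Total dependency ratio = (16093 + 810) / 19973 × 100 = 16903 / 19973 × 100 = 84.6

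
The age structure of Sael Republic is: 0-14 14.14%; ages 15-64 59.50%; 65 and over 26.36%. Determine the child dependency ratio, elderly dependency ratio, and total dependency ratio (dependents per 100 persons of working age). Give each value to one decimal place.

Youth dependency ratio: 23.8
Old-age dependency ratio: 44.3
Total dependency ratio: 68.1

Youth dependency ratio = 14.14 / 59.50 × 100 = 23.8
Old-age dependency ratio = 26.36 / 59.50 × 100 = 44.3
Total dependency ratio = (14.14 + 26.36) / 59.50 × 100 = 40.50 / 59.50 × 100 = 68.1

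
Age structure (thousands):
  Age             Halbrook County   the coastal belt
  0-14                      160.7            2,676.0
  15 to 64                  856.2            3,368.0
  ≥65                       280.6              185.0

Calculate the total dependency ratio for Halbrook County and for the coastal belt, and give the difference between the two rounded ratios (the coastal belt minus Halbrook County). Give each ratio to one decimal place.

Halbrook County: (160.7 + 280.6) / 856.2 × 100 = 441.3 / 856.2 × 100 = 51.5
the coastal belt: (2,676.0 + 185.0) / 3,368.0 × 100 = 2,861.0 / 3,368.0 × 100 = 84.9

Halbrook County: 51.5
the coastal belt: 84.9
Difference: +33.4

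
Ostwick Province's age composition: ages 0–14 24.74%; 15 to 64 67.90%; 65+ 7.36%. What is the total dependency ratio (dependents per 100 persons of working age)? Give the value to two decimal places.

Total dependency ratio = (24.74 + 7.36) / 67.90 × 100 = 32.10 / 67.90 × 100 = 47.28

Total dependency ratio: 47.28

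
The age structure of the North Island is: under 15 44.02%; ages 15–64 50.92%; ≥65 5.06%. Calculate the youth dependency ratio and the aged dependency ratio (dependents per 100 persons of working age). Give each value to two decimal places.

Youth dependency ratio: 86.45
Old-age dependency ratio: 9.94

Youth dependency ratio = 44.02 / 50.92 × 100 = 86.45
Old-age dependency ratio = 5.06 / 50.92 × 100 = 9.94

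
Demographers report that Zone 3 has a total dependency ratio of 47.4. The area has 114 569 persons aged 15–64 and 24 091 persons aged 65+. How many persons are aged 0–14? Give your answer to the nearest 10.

Total dependency ratio = (youth + elderly) / working-age × 100
47.4 = (Y + 24 091) / 114 569 × 100
⇒ 30 210

Aged 0–14: 30 210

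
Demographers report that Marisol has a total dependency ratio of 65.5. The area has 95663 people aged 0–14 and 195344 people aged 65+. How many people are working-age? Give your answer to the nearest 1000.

Total dependency ratio = (youth + elderly) / working-age × 100
65.5 = (95663 + 195344) / W × 100
⇒ 444000

Working-age: 444000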